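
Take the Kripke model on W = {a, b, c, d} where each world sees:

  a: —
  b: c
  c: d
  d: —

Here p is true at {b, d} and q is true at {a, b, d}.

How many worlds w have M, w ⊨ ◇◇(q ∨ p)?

a: no successors, so ◇◇(q ∨ p) fails. ✗
b: successors {c}; ◇(q ∨ p) there: c:T. ✓
c: successors {d}; ◇(q ∨ p) there: d:F. ✗
d: no successors, so ◇◇(q ∨ p) fails. ✗
Satisfying worlds: {b}.

1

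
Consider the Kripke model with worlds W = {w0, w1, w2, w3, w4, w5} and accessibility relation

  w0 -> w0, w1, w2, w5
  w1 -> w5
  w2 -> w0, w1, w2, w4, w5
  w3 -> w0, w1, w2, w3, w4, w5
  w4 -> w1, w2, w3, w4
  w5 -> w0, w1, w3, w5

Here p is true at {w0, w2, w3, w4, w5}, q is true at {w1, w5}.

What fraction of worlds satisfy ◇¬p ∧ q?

1/6

w0: ◇¬p is T, q is F. ✗
w1: ◇¬p is F, q is T. ✗
w2: ◇¬p is T, q is F. ✗
w3: ◇¬p is T, q is F. ✗
w4: ◇¬p is T, q is F. ✗
w5: ◇¬p is T, q is T. ✓
That's 1 of 6 worlds, so 1/6.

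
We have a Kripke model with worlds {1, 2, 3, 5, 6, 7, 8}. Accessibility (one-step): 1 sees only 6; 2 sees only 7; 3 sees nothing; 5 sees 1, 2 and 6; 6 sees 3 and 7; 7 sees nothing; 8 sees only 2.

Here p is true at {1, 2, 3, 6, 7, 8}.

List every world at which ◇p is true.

{1, 2, 5, 6, 8}

1: successors {6}; p there: 6:T. ✓
2: successors {7}; p there: 7:T. ✓
3: no successors, so ◇p fails. ✗
5: successors {1, 2, 6}; p there: 1:T, 2:T, 6:T. ✓
6: successors {3, 7}; p there: 3:T, 7:T. ✓
7: no successors, so ◇p fails. ✗
8: successors {2}; p there: 2:T. ✓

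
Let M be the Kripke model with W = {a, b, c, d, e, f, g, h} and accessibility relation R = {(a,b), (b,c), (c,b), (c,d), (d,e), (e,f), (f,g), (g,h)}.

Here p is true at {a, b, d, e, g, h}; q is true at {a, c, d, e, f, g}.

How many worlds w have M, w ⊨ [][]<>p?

a: successors {b}; []<>p there: b:T. ✓
b: successors {c}; []<>p there: c:F. ✗
c: successors {b, d}; []<>p there: b:T, d:F. ✗
d: successors {e}; []<>p there: e:T. ✓
e: successors {f}; []<>p there: f:T. ✓
f: successors {g}; []<>p there: g:F. ✗
g: successors {h}; []<>p there: h:T. ✓
h: no successors, so [][]<>p holds vacuously. ✓
Satisfying worlds: {a, d, e, g, h}.

5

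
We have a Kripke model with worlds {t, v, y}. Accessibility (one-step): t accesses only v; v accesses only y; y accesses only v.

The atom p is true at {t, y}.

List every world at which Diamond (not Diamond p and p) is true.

t: successors {v}; not Diamond p and p there: v:F. ✗
v: successors {y}; not Diamond p and p there: y:T. ✓
y: successors {v}; not Diamond p and p there: v:F. ✗

{v}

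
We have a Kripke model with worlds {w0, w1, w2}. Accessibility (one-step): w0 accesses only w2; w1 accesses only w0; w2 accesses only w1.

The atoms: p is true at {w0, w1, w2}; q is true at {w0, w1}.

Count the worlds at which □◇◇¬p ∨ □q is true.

2

w0: □◇◇¬p is F, □q is F. ✗
w1: □◇◇¬p is F, □q is T. ✓
w2: □◇◇¬p is F, □q is T. ✓
Satisfying worlds: {w1, w2}.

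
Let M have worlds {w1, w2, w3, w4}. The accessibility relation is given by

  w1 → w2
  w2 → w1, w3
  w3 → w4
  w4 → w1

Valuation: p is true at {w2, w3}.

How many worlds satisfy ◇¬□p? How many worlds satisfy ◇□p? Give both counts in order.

For ◇¬□p:
w1: successors {w2}; ¬□p there: w2:T. ✓
w2: successors {w1, w3}; ¬□p there: w1:F, w3:T. ✓
w3: successors {w4}; ¬□p there: w4:T. ✓
w4: successors {w1}; ¬□p there: w1:F. ✗
— 3 worlds.
For ◇□p:
w1: successors {w2}; □p there: w2:F. ✗
w2: successors {w1, w3}; □p there: w1:T, w3:F. ✓
w3: successors {w4}; □p there: w4:F. ✗
w4: successors {w1}; □p there: w1:T. ✓
— 2 worlds.

3 and 2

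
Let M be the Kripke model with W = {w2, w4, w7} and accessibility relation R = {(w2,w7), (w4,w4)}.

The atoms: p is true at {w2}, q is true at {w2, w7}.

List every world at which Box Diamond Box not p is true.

w2: successors {w7}; Diamond Box not p there: w7:F. ✗
w4: successors {w4}; Diamond Box not p there: w4:T. ✓
w7: no successors, so Box Diamond Box not p holds vacuously. ✓

{w4, w7}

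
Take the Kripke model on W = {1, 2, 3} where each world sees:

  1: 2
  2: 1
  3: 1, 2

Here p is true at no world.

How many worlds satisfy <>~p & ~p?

3

1: <>~p is T, ~p is T. ✓
2: <>~p is T, ~p is T. ✓
3: <>~p is T, ~p is T. ✓
Satisfying worlds: {1, 2, 3}.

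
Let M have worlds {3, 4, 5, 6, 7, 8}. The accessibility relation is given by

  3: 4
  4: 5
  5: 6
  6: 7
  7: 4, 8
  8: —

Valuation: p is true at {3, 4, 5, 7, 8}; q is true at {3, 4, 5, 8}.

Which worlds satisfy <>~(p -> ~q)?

{3, 4, 7}

3: successors {4}; ~(p -> ~q) there: 4:T. ✓
4: successors {5}; ~(p -> ~q) there: 5:T. ✓
5: successors {6}; ~(p -> ~q) there: 6:F. ✗
6: successors {7}; ~(p -> ~q) there: 7:F. ✗
7: successors {4, 8}; ~(p -> ~q) there: 4:T, 8:T. ✓
8: no successors, so <>~(p -> ~q) fails. ✗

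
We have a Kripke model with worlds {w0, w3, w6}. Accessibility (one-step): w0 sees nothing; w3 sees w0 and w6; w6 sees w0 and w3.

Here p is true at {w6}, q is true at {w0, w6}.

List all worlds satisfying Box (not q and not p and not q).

{w0}

w0: no successors, so Box (not q and not p and not q) holds vacuously. ✓
w3: successors {w0, w6}; not q and not p and not q there: w0:F, w6:F. ✗
w6: successors {w0, w3}; not q and not p and not q there: w0:F, w3:T. ✗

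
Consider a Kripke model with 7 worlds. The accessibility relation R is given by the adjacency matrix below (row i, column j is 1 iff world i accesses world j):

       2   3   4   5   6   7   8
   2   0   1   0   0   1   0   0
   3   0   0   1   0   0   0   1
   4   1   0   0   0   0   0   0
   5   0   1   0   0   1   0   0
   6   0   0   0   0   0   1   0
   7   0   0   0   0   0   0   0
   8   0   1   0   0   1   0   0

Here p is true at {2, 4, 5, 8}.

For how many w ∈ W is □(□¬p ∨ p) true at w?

2: successors {3, 6}; □¬p ∨ p there: 3:F, 6:T. ✗
3: successors {4, 8}; □¬p ∨ p there: 4:T, 8:T. ✓
4: successors {2}; □¬p ∨ p there: 2:T. ✓
5: successors {3, 6}; □¬p ∨ p there: 3:F, 6:T. ✗
6: successors {7}; □¬p ∨ p there: 7:T. ✓
7: no successors, so □(□¬p ∨ p) holds vacuously. ✓
8: successors {3, 6}; □¬p ∨ p there: 3:F, 6:T. ✗
Satisfying worlds: {3, 4, 6, 7}.

4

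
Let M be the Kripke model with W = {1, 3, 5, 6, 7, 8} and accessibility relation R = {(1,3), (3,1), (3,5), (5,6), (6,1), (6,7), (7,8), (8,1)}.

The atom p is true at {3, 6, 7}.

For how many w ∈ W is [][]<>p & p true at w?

1

1: [][]<>p is T, p is F. ✗
3: [][]<>p is F, p is T. ✗
5: [][]<>p is F, p is F. ✗
6: [][]<>p is F, p is T. ✗
7: [][]<>p is T, p is T. ✓
8: [][]<>p is F, p is F. ✗
Satisfying worlds: {7}.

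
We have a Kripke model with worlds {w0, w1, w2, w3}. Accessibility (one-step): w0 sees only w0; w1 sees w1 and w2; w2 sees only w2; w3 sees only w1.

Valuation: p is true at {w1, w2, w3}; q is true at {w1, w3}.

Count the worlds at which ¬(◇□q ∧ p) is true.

4

w0: ◇□q ∧ p is F. ✓
w1: ◇□q ∧ p is F. ✓
w2: ◇□q ∧ p is F. ✓
w3: ◇□q ∧ p is F. ✓
Satisfying worlds: {w0, w1, w2, w3}.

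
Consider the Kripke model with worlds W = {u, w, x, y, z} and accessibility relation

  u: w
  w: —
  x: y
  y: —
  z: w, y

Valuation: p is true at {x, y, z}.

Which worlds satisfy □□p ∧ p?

u: □□p is T, p is F. ✗
w: □□p is T, p is F. ✗
x: □□p is T, p is T. ✓
y: □□p is T, p is T. ✓
z: □□p is T, p is T. ✓

{x, y, z}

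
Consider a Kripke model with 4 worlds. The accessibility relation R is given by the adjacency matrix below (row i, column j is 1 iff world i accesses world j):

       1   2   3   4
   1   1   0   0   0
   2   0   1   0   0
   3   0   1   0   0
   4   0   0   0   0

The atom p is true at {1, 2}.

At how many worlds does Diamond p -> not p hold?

2

1: Diamond p is T, not p is F. ✗
2: Diamond p is T, not p is F. ✗
3: Diamond p is T, not p is T. ✓
4: Diamond p is F, not p is T. ✓
Satisfying worlds: {3, 4}.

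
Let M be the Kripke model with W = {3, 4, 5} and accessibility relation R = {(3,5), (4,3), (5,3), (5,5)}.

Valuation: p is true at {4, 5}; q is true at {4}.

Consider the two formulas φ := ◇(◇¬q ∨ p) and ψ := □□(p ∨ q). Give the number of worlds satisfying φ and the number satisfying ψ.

For ◇(◇¬q ∨ p):
3: successors {5}; ◇¬q ∨ p there: 5:T. ✓
4: successors {3}; ◇¬q ∨ p there: 3:T. ✓
5: successors {3, 5}; ◇¬q ∨ p there: 3:T, 5:T. ✓
— 3 worlds.
For □□(p ∨ q):
3: successors {5}; □(p ∨ q) there: 5:F. ✗
4: successors {3}; □(p ∨ q) there: 3:T. ✓
5: successors {3, 5}; □(p ∨ q) there: 3:T, 5:F. ✗
— 1 world.

3 and 1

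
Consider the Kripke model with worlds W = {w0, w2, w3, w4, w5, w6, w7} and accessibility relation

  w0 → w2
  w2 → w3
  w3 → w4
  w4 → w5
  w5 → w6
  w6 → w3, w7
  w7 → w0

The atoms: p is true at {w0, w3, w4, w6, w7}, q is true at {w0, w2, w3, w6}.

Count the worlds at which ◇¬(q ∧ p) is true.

w0: successors {w2}; ¬(q ∧ p) there: w2:T. ✓
w2: successors {w3}; ¬(q ∧ p) there: w3:F. ✗
w3: successors {w4}; ¬(q ∧ p) there: w4:T. ✓
w4: successors {w5}; ¬(q ∧ p) there: w5:T. ✓
w5: successors {w6}; ¬(q ∧ p) there: w6:F. ✗
w6: successors {w3, w7}; ¬(q ∧ p) there: w3:F, w7:T. ✓
w7: successors {w0}; ¬(q ∧ p) there: w0:F. ✗
Satisfying worlds: {w0, w3, w4, w6}.

4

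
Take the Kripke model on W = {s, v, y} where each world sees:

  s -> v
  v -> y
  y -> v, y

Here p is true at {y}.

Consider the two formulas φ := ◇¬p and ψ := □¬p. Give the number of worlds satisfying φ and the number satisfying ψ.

2 and 1

For ◇¬p:
s: successors {v}; ¬p there: v:T. ✓
v: successors {y}; ¬p there: y:F. ✗
y: successors {v, y}; ¬p there: v:T, y:F. ✓
— 2 worlds.
For □¬p:
s: successors {v}; ¬p there: v:T. ✓
v: successors {y}; ¬p there: y:F. ✗
y: successors {v, y}; ¬p there: v:T, y:F. ✗
— 1 world.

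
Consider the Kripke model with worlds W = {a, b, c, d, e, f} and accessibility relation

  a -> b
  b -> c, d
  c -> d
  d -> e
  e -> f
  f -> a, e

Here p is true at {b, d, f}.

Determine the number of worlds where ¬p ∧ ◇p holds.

a: ¬p is T, ◇p is T. ✓
b: ¬p is F, ◇p is T. ✗
c: ¬p is T, ◇p is T. ✓
d: ¬p is F, ◇p is F. ✗
e: ¬p is T, ◇p is T. ✓
f: ¬p is F, ◇p is F. ✗
Satisfying worlds: {a, c, e}.

3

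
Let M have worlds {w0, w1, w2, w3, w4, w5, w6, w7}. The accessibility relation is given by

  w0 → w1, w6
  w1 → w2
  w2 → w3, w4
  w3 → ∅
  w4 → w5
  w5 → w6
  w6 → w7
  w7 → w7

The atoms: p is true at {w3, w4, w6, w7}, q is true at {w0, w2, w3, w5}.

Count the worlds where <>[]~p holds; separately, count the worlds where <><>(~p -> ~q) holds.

2 and 6

For <>[]~p:
w0: successors {w1, w6}; []~p there: w1:T, w6:F. ✓
w1: successors {w2}; []~p there: w2:F. ✗
w2: successors {w3, w4}; []~p there: w3:T, w4:T. ✓
w3: no successors, so <>[]~p fails. ✗
w4: successors {w5}; []~p there: w5:F. ✗
w5: successors {w6}; []~p there: w6:F. ✗
w6: successors {w7}; []~p there: w7:F. ✗
w7: successors {w7}; []~p there: w7:F. ✗
— 2 worlds.
For <><>(~p -> ~q):
w0: successors {w1, w6}; <>(~p -> ~q) there: w1:F, w6:T. ✓
w1: successors {w2}; <>(~p -> ~q) there: w2:T. ✓
w2: successors {w3, w4}; <>(~p -> ~q) there: w3:F, w4:F. ✗
w3: no successors, so <><>(~p -> ~q) fails. ✗
w4: successors {w5}; <>(~p -> ~q) there: w5:T. ✓
w5: successors {w6}; <>(~p -> ~q) there: w6:T. ✓
w6: successors {w7}; <>(~p -> ~q) there: w7:T. ✓
w7: successors {w7}; <>(~p -> ~q) there: w7:T. ✓
— 6 worlds.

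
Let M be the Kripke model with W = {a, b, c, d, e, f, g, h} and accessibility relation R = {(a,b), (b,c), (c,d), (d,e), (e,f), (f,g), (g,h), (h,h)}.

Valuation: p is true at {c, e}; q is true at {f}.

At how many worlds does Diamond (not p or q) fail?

a: successors {b}; not p or q there: b:T. ✓
b: successors {c}; not p or q there: c:F. ✗
c: successors {d}; not p or q there: d:T. ✓
d: successors {e}; not p or q there: e:F. ✗
e: successors {f}; not p or q there: f:T. ✓
f: successors {g}; not p or q there: g:T. ✓
g: successors {h}; not p or q there: h:T. ✓
h: successors {h}; not p or q there: h:T. ✓
Satisfying worlds: {a, c, e, f, g, h}.
So Diamond (not p or q) fails at the other 2 worlds.

2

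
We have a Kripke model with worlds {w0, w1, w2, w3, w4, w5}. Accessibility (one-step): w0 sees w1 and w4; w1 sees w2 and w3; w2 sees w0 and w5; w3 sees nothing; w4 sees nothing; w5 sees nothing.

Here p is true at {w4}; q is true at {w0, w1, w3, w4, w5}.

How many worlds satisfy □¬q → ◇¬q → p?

6

w0: □¬q is F, ◇¬q → p is T. ✓
w1: □¬q is F, ◇¬q → p is F. ✓
w2: □¬q is F, ◇¬q → p is T. ✓
w3: □¬q is T, ◇¬q → p is T. ✓
w4: □¬q is T, ◇¬q → p is T. ✓
w5: □¬q is T, ◇¬q → p is T. ✓
Satisfying worlds: {w0, w1, w2, w3, w4, w5}.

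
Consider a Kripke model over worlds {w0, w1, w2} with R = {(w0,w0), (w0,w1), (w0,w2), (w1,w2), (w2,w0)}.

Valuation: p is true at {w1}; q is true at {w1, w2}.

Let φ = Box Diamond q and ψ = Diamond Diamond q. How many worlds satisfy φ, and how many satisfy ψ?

For Box Diamond q:
w0: successors {w0, w1, w2}; Diamond q there: w0:T, w1:T, w2:F. ✗
w1: successors {w2}; Diamond q there: w2:F. ✗
w2: successors {w0}; Diamond q there: w0:T. ✓
— 1 world.
For Diamond Diamond q:
w0: successors {w0, w1, w2}; Diamond q there: w0:T, w1:T, w2:F. ✓
w1: successors {w2}; Diamond q there: w2:F. ✗
w2: successors {w0}; Diamond q there: w0:T. ✓
— 2 worlds.

1 and 2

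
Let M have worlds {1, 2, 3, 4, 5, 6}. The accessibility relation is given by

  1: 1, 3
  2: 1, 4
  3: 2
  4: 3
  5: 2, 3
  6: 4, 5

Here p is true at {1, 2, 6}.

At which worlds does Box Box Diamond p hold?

{1, 2, 4, 6}

1: successors {1, 3}; Box Diamond p there: 1:T, 3:T. ✓
2: successors {1, 4}; Box Diamond p there: 1:T, 4:T. ✓
3: successors {2}; Box Diamond p there: 2:F. ✗
4: successors {3}; Box Diamond p there: 3:T. ✓
5: successors {2, 3}; Box Diamond p there: 2:F, 3:T. ✗
6: successors {4, 5}; Box Diamond p there: 4:T, 5:T. ✓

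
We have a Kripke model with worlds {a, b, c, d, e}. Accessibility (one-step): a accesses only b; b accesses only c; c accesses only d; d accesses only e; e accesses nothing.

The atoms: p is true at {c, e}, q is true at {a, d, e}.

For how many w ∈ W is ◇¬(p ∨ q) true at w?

1

a: successors {b}; ¬(p ∨ q) there: b:T. ✓
b: successors {c}; ¬(p ∨ q) there: c:F. ✗
c: successors {d}; ¬(p ∨ q) there: d:F. ✗
d: successors {e}; ¬(p ∨ q) there: e:F. ✗
e: no successors, so ◇¬(p ∨ q) fails. ✗
Satisfying worlds: {a}.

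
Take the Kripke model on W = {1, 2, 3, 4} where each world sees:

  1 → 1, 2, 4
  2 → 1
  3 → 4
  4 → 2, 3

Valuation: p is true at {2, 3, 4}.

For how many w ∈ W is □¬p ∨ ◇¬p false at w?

2

1: □¬p is F, ◇¬p is T. ✓
2: □¬p is T, ◇¬p is T. ✓
3: □¬p is F, ◇¬p is F. ✗
4: □¬p is F, ◇¬p is F. ✗
Satisfying worlds: {1, 2}.
So □¬p ∨ ◇¬p fails at the other 2 worlds.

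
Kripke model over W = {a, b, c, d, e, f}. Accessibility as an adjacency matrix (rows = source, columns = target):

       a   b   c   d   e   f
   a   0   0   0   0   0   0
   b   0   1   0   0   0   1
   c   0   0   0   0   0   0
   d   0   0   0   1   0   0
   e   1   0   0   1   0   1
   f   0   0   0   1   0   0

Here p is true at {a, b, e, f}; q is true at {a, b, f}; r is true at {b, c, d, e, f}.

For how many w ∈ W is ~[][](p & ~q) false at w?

a: [][](p & ~q) is T. ✗
b: [][](p & ~q) is F. ✓
c: [][](p & ~q) is T. ✗
d: [][](p & ~q) is F. ✓
e: [][](p & ~q) is F. ✓
f: [][](p & ~q) is F. ✓
Satisfying worlds: {b, d, e, f}.
So ~[][](p & ~q) fails at the other 2 worlds.

2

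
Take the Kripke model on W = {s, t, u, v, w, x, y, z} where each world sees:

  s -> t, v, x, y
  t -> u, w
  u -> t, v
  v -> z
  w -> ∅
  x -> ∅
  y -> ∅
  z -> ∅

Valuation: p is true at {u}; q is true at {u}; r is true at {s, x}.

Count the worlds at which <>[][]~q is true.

4

s: successors {t, v, x, y}; [][]~q there: t:T, v:T, x:T, y:T. ✓
t: successors {u, w}; [][]~q there: u:F, w:T. ✓
u: successors {t, v}; [][]~q there: t:T, v:T. ✓
v: successors {z}; [][]~q there: z:T. ✓
w: no successors, so <>[][]~q fails. ✗
x: no successors, so <>[][]~q fails. ✗
y: no successors, so <>[][]~q fails. ✗
z: no successors, so <>[][]~q fails. ✗
Satisfying worlds: {s, t, u, v}.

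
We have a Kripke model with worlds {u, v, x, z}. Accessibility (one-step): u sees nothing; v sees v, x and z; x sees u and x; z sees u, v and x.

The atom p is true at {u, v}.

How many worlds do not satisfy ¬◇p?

3

u: ◇p is F. ✓
v: ◇p is T. ✗
x: ◇p is T. ✗
z: ◇p is T. ✗
Satisfying worlds: {u}.
So ¬◇p fails at the other 3 worlds.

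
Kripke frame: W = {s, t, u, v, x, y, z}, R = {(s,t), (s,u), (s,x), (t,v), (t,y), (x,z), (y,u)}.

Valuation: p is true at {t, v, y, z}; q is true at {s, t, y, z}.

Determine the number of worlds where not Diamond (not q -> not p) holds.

3

s: Diamond (not q -> not p) is T. ✗
t: Diamond (not q -> not p) is T. ✗
u: Diamond (not q -> not p) is F. ✓
v: Diamond (not q -> not p) is F. ✓
x: Diamond (not q -> not p) is T. ✗
y: Diamond (not q -> not p) is T. ✗
z: Diamond (not q -> not p) is F. ✓
Satisfying worlds: {u, v, z}.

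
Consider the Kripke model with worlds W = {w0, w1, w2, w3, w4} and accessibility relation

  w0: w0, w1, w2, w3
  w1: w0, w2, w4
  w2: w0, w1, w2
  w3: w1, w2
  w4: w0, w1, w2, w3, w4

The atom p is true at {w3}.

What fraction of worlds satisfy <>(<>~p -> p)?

2/5

w0: successors {w0, w1, w2, w3}; <>~p -> p there: w0:F, w1:F, w2:F, w3:T. ✓
w1: successors {w0, w2, w4}; <>~p -> p there: w0:F, w2:F, w4:F. ✗
w2: successors {w0, w1, w2}; <>~p -> p there: w0:F, w1:F, w2:F. ✗
w3: successors {w1, w2}; <>~p -> p there: w1:F, w2:F. ✗
w4: successors {w0, w1, w2, w3, w4}; <>~p -> p there: w0:F, w1:F, w2:F, w3:T, w4:F. ✓
That's 2 of 5 worlds, so 2/5.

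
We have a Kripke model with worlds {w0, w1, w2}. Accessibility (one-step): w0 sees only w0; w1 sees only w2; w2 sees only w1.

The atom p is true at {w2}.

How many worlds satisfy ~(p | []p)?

w0: p | []p is F. ✓
w1: p | []p is T. ✗
w2: p | []p is T. ✗
Satisfying worlds: {w0}.

1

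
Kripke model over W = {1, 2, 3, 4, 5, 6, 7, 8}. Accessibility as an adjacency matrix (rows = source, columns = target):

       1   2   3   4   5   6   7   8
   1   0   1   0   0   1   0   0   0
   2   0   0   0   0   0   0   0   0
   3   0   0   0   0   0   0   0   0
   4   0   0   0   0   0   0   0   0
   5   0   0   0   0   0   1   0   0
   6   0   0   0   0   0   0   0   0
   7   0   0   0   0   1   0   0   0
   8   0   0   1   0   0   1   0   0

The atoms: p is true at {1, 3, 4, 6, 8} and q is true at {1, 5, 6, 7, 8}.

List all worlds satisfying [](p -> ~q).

1: successors {2, 5}; p -> ~q there: 2:T, 5:T. ✓
2: no successors, so [](p -> ~q) holds vacuously. ✓
3: no successors, so [](p -> ~q) holds vacuously. ✓
4: no successors, so [](p -> ~q) holds vacuously. ✓
5: successors {6}; p -> ~q there: 6:F. ✗
6: no successors, so [](p -> ~q) holds vacuously. ✓
7: successors {5}; p -> ~q there: 5:T. ✓
8: successors {3, 6}; p -> ~q there: 3:T, 6:F. ✗

{1, 2, 3, 4, 6, 7}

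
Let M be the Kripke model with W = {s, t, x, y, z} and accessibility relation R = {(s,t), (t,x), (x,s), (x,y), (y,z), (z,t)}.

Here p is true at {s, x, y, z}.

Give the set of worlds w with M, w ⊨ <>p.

s: successors {t}; p there: t:F. ✗
t: successors {x}; p there: x:T. ✓
x: successors {s, y}; p there: s:T, y:T. ✓
y: successors {z}; p there: z:T. ✓
z: successors {t}; p there: t:F. ✗

{t, x, y}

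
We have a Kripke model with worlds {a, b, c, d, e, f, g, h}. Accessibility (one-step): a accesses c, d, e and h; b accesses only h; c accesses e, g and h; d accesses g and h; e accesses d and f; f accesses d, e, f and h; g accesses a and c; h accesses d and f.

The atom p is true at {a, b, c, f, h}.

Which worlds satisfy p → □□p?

{d, e, g}

a: p is T, □□p is F. ✗
b: p is T, □□p is F. ✗
c: p is T, □□p is F. ✗
d: p is F, □□p is F. ✓
e: p is F, □□p is F. ✓
f: p is T, □□p is F. ✗
g: p is F, □□p is F. ✓
h: p is T, □□p is F. ✗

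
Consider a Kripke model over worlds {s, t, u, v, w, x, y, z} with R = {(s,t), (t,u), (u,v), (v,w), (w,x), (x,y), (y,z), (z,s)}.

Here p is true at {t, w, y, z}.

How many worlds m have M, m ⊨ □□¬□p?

4

s: successors {t}; □¬□p there: t:T. ✓
t: successors {u}; □¬□p there: u:F. ✗
u: successors {v}; □¬□p there: v:T. ✓
v: successors {w}; □¬□p there: w:F. ✗
w: successors {x}; □¬□p there: x:F. ✗
x: successors {y}; □¬□p there: y:T. ✓
y: successors {z}; □¬□p there: z:F. ✗
z: successors {s}; □¬□p there: s:T. ✓
Satisfying worlds: {s, u, x, z}.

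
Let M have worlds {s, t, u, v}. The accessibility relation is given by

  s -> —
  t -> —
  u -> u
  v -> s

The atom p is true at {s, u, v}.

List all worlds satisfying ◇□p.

{u, v}

s: no successors, so ◇□p fails. ✗
t: no successors, so ◇□p fails. ✗
u: successors {u}; □p there: u:T. ✓
v: successors {s}; □p there: s:T. ✓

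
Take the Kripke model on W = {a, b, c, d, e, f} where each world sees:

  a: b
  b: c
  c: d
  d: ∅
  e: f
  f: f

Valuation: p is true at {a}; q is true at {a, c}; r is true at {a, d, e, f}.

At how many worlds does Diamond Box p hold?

1

a: successors {b}; Box p there: b:F. ✗
b: successors {c}; Box p there: c:F. ✗
c: successors {d}; Box p there: d:T. ✓
d: no successors, so Diamond Box p fails. ✗
e: successors {f}; Box p there: f:F. ✗
f: successors {f}; Box p there: f:F. ✗
Satisfying worlds: {c}.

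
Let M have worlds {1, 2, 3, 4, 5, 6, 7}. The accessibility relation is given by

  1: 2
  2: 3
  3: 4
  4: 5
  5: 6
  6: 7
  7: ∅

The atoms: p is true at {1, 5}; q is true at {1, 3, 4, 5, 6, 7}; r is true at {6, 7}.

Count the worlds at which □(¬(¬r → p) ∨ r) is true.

1: successors {2}; ¬(¬r → p) ∨ r there: 2:T. ✓
2: successors {3}; ¬(¬r → p) ∨ r there: 3:T. ✓
3: successors {4}; ¬(¬r → p) ∨ r there: 4:T. ✓
4: successors {5}; ¬(¬r → p) ∨ r there: 5:F. ✗
5: successors {6}; ¬(¬r → p) ∨ r there: 6:T. ✓
6: successors {7}; ¬(¬r → p) ∨ r there: 7:T. ✓
7: no successors, so □(¬(¬r → p) ∨ r) holds vacuously. ✓
Satisfying worlds: {1, 2, 3, 5, 6, 7}.

6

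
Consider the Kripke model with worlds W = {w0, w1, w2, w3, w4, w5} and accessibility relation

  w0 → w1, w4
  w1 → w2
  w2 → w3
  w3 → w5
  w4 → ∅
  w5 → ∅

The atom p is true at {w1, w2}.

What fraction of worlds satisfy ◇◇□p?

1/6

w0: successors {w1, w4}; ◇□p there: w1:F, w4:F. ✗
w1: successors {w2}; ◇□p there: w2:F. ✗
w2: successors {w3}; ◇□p there: w3:T. ✓
w3: successors {w5}; ◇□p there: w5:F. ✗
w4: no successors, so ◇◇□p fails. ✗
w5: no successors, so ◇◇□p fails. ✗
That's 1 of 6 worlds, so 1/6.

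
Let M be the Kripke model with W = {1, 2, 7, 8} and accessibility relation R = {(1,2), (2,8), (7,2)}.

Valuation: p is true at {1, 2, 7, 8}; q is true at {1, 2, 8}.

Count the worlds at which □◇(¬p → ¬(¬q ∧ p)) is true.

3

1: successors {2}; ◇(¬p → ¬(¬q ∧ p)) there: 2:T. ✓
2: successors {8}; ◇(¬p → ¬(¬q ∧ p)) there: 8:F. ✗
7: successors {2}; ◇(¬p → ¬(¬q ∧ p)) there: 2:T. ✓
8: no successors, so □◇(¬p → ¬(¬q ∧ p)) holds vacuously. ✓
Satisfying worlds: {1, 7, 8}.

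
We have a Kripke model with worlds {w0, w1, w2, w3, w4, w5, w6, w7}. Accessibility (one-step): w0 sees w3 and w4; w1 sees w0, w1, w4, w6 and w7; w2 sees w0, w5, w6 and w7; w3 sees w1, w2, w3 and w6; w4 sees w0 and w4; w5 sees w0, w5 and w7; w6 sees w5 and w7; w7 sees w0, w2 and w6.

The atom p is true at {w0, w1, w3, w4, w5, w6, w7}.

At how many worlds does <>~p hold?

w0: successors {w3, w4}; ~p there: w3:F, w4:F. ✗
w1: successors {w0, w1, w4, w6, w7}; ~p there: w0:F, w1:F, w4:F, w6:F, w7:F. ✗
w2: successors {w0, w5, w6, w7}; ~p there: w0:F, w5:F, w6:F, w7:F. ✗
w3: successors {w1, w2, w3, w6}; ~p there: w1:F, w2:T, w3:F, w6:F. ✓
w4: successors {w0, w4}; ~p there: w0:F, w4:F. ✗
w5: successors {w0, w5, w7}; ~p there: w0:F, w5:F, w7:F. ✗
w6: successors {w5, w7}; ~p there: w5:F, w7:F. ✗
w7: successors {w0, w2, w6}; ~p there: w0:F, w2:T, w6:F. ✓
Satisfying worlds: {w3, w7}.

2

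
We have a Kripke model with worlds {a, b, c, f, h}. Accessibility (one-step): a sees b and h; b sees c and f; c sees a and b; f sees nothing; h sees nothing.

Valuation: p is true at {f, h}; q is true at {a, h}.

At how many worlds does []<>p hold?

a: successors {b, h}; <>p there: b:T, h:F. ✗
b: successors {c, f}; <>p there: c:F, f:F. ✗
c: successors {a, b}; <>p there: a:T, b:T. ✓
f: no successors, so []<>p holds vacuously. ✓
h: no successors, so []<>p holds vacuously. ✓
Satisfying worlds: {c, f, h}.

3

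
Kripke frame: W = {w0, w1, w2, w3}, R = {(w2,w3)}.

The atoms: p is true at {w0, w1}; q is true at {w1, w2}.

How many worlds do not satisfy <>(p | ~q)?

w0: no successors, so <>(p | ~q) fails. ✗
w1: no successors, so <>(p | ~q) fails. ✗
w2: successors {w3}; p | ~q there: w3:T. ✓
w3: no successors, so <>(p | ~q) fails. ✗
Satisfying worlds: {w2}.
So <>(p | ~q) fails at the other 3 worlds.

3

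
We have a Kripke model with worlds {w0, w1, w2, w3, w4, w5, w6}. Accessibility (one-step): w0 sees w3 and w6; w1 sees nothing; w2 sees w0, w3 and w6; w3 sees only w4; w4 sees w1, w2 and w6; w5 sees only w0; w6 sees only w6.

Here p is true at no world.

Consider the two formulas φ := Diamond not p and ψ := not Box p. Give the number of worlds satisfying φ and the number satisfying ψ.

6 and 6

For Diamond not p:
w0: successors {w3, w6}; not p there: w3:T, w6:T. ✓
w1: no successors, so Diamond not p fails. ✗
w2: successors {w0, w3, w6}; not p there: w0:T, w3:T, w6:T. ✓
w3: successors {w4}; not p there: w4:T. ✓
w4: successors {w1, w2, w6}; not p there: w1:T, w2:T, w6:T. ✓
w5: successors {w0}; not p there: w0:T. ✓
w6: successors {w6}; not p there: w6:T. ✓
— 6 worlds.
For not Box p:
w0: Box p is F. ✓
w1: Box p is T. ✗
w2: Box p is F. ✓
w3: Box p is F. ✓
w4: Box p is F. ✓
w5: Box p is F. ✓
w6: Box p is F. ✓
— 6 worlds.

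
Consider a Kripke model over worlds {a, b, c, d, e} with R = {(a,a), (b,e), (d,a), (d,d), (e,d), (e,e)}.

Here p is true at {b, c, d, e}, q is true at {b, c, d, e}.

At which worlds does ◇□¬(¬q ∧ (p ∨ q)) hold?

{a, b, d, e}

a: successors {a}; □¬(¬q ∧ (p ∨ q)) there: a:T. ✓
b: successors {e}; □¬(¬q ∧ (p ∨ q)) there: e:T. ✓
c: no successors, so ◇□¬(¬q ∧ (p ∨ q)) fails. ✗
d: successors {a, d}; □¬(¬q ∧ (p ∨ q)) there: a:T, d:T. ✓
e: successors {d, e}; □¬(¬q ∧ (p ∨ q)) there: d:T, e:T. ✓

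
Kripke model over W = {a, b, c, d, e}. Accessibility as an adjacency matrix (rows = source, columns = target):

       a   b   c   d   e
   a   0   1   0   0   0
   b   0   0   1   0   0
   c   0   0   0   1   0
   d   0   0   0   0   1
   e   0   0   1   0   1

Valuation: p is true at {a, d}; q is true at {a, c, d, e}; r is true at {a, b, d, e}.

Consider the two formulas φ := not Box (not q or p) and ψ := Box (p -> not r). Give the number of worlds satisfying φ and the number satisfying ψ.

3 and 4

For not Box (not q or p):
a: Box (not q or p) is T. ✗
b: Box (not q or p) is F. ✓
c: Box (not q or p) is T. ✗
d: Box (not q or p) is F. ✓
e: Box (not q or p) is F. ✓
— 3 worlds.
For Box (p -> not r):
a: successors {b}; p -> not r there: b:T. ✓
b: successors {c}; p -> not r there: c:T. ✓
c: successors {d}; p -> not r there: d:F. ✗
d: successors {e}; p -> not r there: e:T. ✓
e: successors {c, e}; p -> not r there: c:T, e:T. ✓
— 4 worlds.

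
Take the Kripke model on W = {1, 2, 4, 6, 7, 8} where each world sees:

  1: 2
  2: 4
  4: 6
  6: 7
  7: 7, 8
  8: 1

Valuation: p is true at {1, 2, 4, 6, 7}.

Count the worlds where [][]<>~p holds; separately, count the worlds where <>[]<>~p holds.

1 and 1

For [][]<>~p:
1: successors {2}; []<>~p there: 2:F. ✗
2: successors {4}; []<>~p there: 4:F. ✗
4: successors {6}; []<>~p there: 6:T. ✓
6: successors {7}; []<>~p there: 7:F. ✗
7: successors {7, 8}; []<>~p there: 7:F, 8:F. ✗
8: successors {1}; []<>~p there: 1:F. ✗
— 1 world.
For <>[]<>~p:
1: successors {2}; []<>~p there: 2:F. ✗
2: successors {4}; []<>~p there: 4:F. ✗
4: successors {6}; []<>~p there: 6:T. ✓
6: successors {7}; []<>~p there: 7:F. ✗
7: successors {7, 8}; []<>~p there: 7:F, 8:F. ✗
8: successors {1}; []<>~p there: 1:F. ✗
— 1 world.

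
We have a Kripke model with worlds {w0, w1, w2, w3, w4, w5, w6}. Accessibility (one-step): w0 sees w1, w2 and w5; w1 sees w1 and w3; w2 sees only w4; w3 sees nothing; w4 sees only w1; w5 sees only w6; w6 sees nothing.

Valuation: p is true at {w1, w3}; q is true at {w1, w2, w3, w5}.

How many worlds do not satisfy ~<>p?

3

w0: <>p is T. ✗
w1: <>p is T. ✗
w2: <>p is F. ✓
w3: <>p is F. ✓
w4: <>p is T. ✗
w5: <>p is F. ✓
w6: <>p is F. ✓
Satisfying worlds: {w2, w3, w5, w6}.
So ~<>p fails at the other 3 worlds.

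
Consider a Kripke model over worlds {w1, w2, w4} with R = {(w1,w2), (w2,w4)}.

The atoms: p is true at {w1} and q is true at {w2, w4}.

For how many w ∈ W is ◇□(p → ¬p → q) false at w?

w1: successors {w2}; □(p → ¬p → q) there: w2:T. ✓
w2: successors {w4}; □(p → ¬p → q) there: w4:T. ✓
w4: no successors, so ◇□(p → ¬p → q) fails. ✗
Satisfying worlds: {w1, w2}.
So ◇□(p → ¬p → q) fails at the other 1 world.

1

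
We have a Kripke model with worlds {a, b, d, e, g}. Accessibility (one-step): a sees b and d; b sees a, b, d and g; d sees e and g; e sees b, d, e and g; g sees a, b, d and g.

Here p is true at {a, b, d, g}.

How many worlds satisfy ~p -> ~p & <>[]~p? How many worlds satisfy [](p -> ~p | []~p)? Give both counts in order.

For ~p -> ~p & <>[]~p:
a: ~p is F, ~p & <>[]~p is F. ✓
b: ~p is F, ~p & <>[]~p is F. ✓
d: ~p is F, ~p & <>[]~p is F. ✓
e: ~p is T, ~p & <>[]~p is F. ✗
g: ~p is F, ~p & <>[]~p is F. ✓
— 4 worlds.
For [](p -> ~p | []~p):
a: successors {b, d}; p -> ~p | []~p there: b:F, d:F. ✗
b: successors {a, b, d, g}; p -> ~p | []~p there: a:F, b:F, d:F, g:F. ✗
d: successors {e, g}; p -> ~p | []~p there: e:T, g:F. ✗
e: successors {b, d, e, g}; p -> ~p | []~p there: b:F, d:F, e:T, g:F. ✗
g: successors {a, b, d, g}; p -> ~p | []~p there: a:F, b:F, d:F, g:F. ✗
— 0 worlds.

4 and 0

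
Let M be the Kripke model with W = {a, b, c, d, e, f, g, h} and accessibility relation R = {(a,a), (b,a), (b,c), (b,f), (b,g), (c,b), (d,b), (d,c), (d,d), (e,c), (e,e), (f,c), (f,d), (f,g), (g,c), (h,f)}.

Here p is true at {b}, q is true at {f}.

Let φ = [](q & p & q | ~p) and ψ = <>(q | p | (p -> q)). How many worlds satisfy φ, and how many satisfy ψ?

6 and 8

For [](q & p & q | ~p):
a: successors {a}; q & p & q | ~p there: a:T. ✓
b: successors {a, c, f, g}; q & p & q | ~p there: a:T, c:T, f:T, g:T. ✓
c: successors {b}; q & p & q | ~p there: b:F. ✗
d: successors {b, c, d}; q & p & q | ~p there: b:F, c:T, d:T. ✗
e: successors {c, e}; q & p & q | ~p there: c:T, e:T. ✓
f: successors {c, d, g}; q & p & q | ~p there: c:T, d:T, g:T. ✓
g: successors {c}; q & p & q | ~p there: c:T. ✓
h: successors {f}; q & p & q | ~p there: f:T. ✓
— 6 worlds.
For <>(q | p | (p -> q)):
a: successors {a}; q | p | (p -> q) there: a:T. ✓
b: successors {a, c, f, g}; q | p | (p -> q) there: a:T, c:T, f:T, g:T. ✓
c: successors {b}; q | p | (p -> q) there: b:T. ✓
d: successors {b, c, d}; q | p | (p -> q) there: b:T, c:T, d:T. ✓
e: successors {c, e}; q | p | (p -> q) there: c:T, e:T. ✓
f: successors {c, d, g}; q | p | (p -> q) there: c:T, d:T, g:T. ✓
g: successors {c}; q | p | (p -> q) there: c:T. ✓
h: successors {f}; q | p | (p -> q) there: f:T. ✓
— 8 worlds.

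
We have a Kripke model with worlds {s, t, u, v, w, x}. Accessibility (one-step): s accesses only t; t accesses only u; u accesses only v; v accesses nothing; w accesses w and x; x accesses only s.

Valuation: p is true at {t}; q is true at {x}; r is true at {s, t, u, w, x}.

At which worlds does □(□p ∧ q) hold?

{v}

s: successors {t}; □p ∧ q there: t:F. ✗
t: successors {u}; □p ∧ q there: u:F. ✗
u: successors {v}; □p ∧ q there: v:F. ✗
v: no successors, so □(□p ∧ q) holds vacuously. ✓
w: successors {w, x}; □p ∧ q there: w:F, x:F. ✗
x: successors {s}; □p ∧ q there: s:F. ✗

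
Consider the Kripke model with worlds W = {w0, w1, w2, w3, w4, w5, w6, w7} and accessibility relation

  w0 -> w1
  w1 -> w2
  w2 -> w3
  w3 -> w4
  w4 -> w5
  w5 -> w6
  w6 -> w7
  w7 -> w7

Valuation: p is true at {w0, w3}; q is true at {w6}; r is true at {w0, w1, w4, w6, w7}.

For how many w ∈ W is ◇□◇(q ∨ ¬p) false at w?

1

w0: successors {w1}; □◇(q ∨ ¬p) there: w1:F. ✗
w1: successors {w2}; □◇(q ∨ ¬p) there: w2:T. ✓
w2: successors {w3}; □◇(q ∨ ¬p) there: w3:T. ✓
w3: successors {w4}; □◇(q ∨ ¬p) there: w4:T. ✓
w4: successors {w5}; □◇(q ∨ ¬p) there: w5:T. ✓
w5: successors {w6}; □◇(q ∨ ¬p) there: w6:T. ✓
w6: successors {w7}; □◇(q ∨ ¬p) there: w7:T. ✓
w7: successors {w7}; □◇(q ∨ ¬p) there: w7:T. ✓
Satisfying worlds: {w1, w2, w3, w4, w5, w6, w7}.
So ◇□◇(q ∨ ¬p) fails at the other 1 world.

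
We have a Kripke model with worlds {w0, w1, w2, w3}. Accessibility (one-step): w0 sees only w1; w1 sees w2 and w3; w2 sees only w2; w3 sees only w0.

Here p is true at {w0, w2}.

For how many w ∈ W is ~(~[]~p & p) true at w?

w0: ~[]~p & p is F. ✓
w1: ~[]~p & p is F. ✓
w2: ~[]~p & p is T. ✗
w3: ~[]~p & p is F. ✓
Satisfying worlds: {w0, w1, w3}.

3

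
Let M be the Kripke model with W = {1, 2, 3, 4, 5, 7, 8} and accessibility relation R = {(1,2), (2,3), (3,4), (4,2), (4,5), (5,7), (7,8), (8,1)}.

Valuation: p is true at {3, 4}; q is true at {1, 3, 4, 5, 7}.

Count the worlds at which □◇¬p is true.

1: successors {2}; ◇¬p there: 2:F. ✗
2: successors {3}; ◇¬p there: 3:F. ✗
3: successors {4}; ◇¬p there: 4:T. ✓
4: successors {2, 5}; ◇¬p there: 2:F, 5:T. ✗
5: successors {7}; ◇¬p there: 7:T. ✓
7: successors {8}; ◇¬p there: 8:T. ✓
8: successors {1}; ◇¬p there: 1:T. ✓
Satisfying worlds: {3, 5, 7, 8}.

4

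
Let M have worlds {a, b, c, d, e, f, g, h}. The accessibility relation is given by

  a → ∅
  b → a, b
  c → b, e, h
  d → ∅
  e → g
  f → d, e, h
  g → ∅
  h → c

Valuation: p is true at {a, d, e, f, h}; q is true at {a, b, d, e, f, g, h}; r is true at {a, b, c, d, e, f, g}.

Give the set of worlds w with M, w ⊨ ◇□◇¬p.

{b, c, e, f, h}

a: no successors, so ◇□◇¬p fails. ✗
b: successors {a, b}; □◇¬p there: a:T, b:F. ✓
c: successors {b, e, h}; □◇¬p there: b:F, e:F, h:T. ✓
d: no successors, so ◇□◇¬p fails. ✗
e: successors {g}; □◇¬p there: g:T. ✓
f: successors {d, e, h}; □◇¬p there: d:T, e:F, h:T. ✓
g: no successors, so ◇□◇¬p fails. ✗
h: successors {c}; □◇¬p there: c:T. ✓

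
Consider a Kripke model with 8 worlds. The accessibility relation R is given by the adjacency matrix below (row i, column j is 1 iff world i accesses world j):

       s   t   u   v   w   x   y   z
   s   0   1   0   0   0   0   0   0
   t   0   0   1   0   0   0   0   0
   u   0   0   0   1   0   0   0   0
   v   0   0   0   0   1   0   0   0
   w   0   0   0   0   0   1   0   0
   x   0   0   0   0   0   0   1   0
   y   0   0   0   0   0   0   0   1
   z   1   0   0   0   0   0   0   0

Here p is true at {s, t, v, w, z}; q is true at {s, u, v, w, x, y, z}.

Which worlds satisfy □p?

s: successors {t}; p there: t:T. ✓
t: successors {u}; p there: u:F. ✗
u: successors {v}; p there: v:T. ✓
v: successors {w}; p there: w:T. ✓
w: successors {x}; p there: x:F. ✗
x: successors {y}; p there: y:F. ✗
y: successors {z}; p there: z:T. ✓
z: successors {s}; p there: s:T. ✓

{s, u, v, y, z}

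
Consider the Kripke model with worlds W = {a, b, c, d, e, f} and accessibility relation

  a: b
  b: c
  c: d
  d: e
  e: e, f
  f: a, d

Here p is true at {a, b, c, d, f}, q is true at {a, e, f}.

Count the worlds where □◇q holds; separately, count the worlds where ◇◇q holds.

For □◇q:
a: successors {b}; ◇q there: b:F. ✗
b: successors {c}; ◇q there: c:F. ✗
c: successors {d}; ◇q there: d:T. ✓
d: successors {e}; ◇q there: e:T. ✓
e: successors {e, f}; ◇q there: e:T, f:T. ✓
f: successors {a, d}; ◇q there: a:F, d:T. ✗
— 3 worlds.
For ◇◇q:
a: successors {b}; ◇q there: b:F. ✗
b: successors {c}; ◇q there: c:F. ✗
c: successors {d}; ◇q there: d:T. ✓
d: successors {e}; ◇q there: e:T. ✓
e: successors {e, f}; ◇q there: e:T, f:T. ✓
f: successors {a, d}; ◇q there: a:F, d:T. ✓
— 4 worlds.

3 and 4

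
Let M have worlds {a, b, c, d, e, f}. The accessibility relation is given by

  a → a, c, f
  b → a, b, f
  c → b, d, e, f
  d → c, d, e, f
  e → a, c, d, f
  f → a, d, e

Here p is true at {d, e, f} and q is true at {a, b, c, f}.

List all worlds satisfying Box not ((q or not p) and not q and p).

{a, b, c, d, e, f}

a: successors {a, c, f}; not ((q or not p) and not q and p) there: a:T, c:T, f:T. ✓
b: successors {a, b, f}; not ((q or not p) and not q and p) there: a:T, b:T, f:T. ✓
c: successors {b, d, e, f}; not ((q or not p) and not q and p) there: b:T, d:T, e:T, f:T. ✓
d: successors {c, d, e, f}; not ((q or not p) and not q and p) there: c:T, d:T, e:T, f:T. ✓
e: successors {a, c, d, f}; not ((q or not p) and not q and p) there: a:T, c:T, d:T, f:T. ✓
f: successors {a, d, e}; not ((q or not p) and not q and p) there: a:T, d:T, e:T. ✓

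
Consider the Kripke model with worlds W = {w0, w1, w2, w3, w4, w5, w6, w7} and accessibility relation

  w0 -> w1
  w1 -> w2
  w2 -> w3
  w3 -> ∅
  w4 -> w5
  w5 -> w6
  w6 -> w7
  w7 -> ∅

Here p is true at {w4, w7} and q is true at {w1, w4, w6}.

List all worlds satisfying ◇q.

w0: successors {w1}; q there: w1:T. ✓
w1: successors {w2}; q there: w2:F. ✗
w2: successors {w3}; q there: w3:F. ✗
w3: no successors, so ◇q fails. ✗
w4: successors {w5}; q there: w5:F. ✗
w5: successors {w6}; q there: w6:T. ✓
w6: successors {w7}; q there: w7:F. ✗
w7: no successors, so ◇q fails. ✗

{w0, w5}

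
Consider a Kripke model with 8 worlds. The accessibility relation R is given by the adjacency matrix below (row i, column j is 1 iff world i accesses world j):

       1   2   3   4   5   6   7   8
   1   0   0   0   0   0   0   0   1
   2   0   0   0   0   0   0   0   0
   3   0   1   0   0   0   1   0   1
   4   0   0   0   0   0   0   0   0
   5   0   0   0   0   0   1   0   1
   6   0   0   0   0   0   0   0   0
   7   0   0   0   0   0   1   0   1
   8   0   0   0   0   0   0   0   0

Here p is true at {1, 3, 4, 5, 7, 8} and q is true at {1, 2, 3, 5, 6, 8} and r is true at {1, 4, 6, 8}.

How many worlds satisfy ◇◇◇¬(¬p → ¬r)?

0

1: successors {8}; ◇◇¬(¬p → ¬r) there: 8:F. ✗
2: no successors, so ◇◇◇¬(¬p → ¬r) fails. ✗
3: successors {2, 6, 8}; ◇◇¬(¬p → ¬r) there: 2:F, 6:F, 8:F. ✗
4: no successors, so ◇◇◇¬(¬p → ¬r) fails. ✗
5: successors {6, 8}; ◇◇¬(¬p → ¬r) there: 6:F, 8:F. ✗
6: no successors, so ◇◇◇¬(¬p → ¬r) fails. ✗
7: successors {6, 8}; ◇◇¬(¬p → ¬r) there: 6:F, 8:F. ✗
8: no successors, so ◇◇◇¬(¬p → ¬r) fails. ✗
Satisfying worlds: ∅.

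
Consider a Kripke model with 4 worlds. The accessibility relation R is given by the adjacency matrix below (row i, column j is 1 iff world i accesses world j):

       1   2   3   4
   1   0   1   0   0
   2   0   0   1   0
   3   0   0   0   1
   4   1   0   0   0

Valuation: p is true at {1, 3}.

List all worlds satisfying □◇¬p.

{2, 4}

1: successors {2}; ◇¬p there: 2:F. ✗
2: successors {3}; ◇¬p there: 3:T. ✓
3: successors {4}; ◇¬p there: 4:F. ✗
4: successors {1}; ◇¬p there: 1:T. ✓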